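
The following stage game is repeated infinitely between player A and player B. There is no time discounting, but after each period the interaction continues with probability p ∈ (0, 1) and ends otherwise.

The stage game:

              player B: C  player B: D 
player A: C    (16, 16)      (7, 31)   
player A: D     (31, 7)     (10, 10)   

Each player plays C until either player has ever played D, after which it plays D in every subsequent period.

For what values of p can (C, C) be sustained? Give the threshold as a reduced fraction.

5/7

With no time discounting, the continuation probability p plays the role of the discount factor.
Grim-trigger IC: 16/(1−p) ≥ 31 + 10p/(1−p) ⇒ p ≥ (31−16)/(31−10) = 5/7.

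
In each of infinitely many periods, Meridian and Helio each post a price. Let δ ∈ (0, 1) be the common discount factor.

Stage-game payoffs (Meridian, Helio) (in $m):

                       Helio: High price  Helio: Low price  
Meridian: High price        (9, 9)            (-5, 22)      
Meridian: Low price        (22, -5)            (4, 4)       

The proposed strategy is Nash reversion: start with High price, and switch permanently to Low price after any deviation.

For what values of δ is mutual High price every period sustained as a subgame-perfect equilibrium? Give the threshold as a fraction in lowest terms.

13/18

Cooperation forever yields 9 each period: 9/(1−δ).
Deviating yields 22 once, then 4 forever: 22 + 4δ/(1−δ).
No profitable deviation requires 9/(1−δ) ≥ 22 + 4δ/(1−δ).
Multiplying by (1−δ): 9 ≥ 22(1−δ) + 4δ = 22 − 18δ.
So 18δ ≥ 13, i.e. δ ≥ 13/18.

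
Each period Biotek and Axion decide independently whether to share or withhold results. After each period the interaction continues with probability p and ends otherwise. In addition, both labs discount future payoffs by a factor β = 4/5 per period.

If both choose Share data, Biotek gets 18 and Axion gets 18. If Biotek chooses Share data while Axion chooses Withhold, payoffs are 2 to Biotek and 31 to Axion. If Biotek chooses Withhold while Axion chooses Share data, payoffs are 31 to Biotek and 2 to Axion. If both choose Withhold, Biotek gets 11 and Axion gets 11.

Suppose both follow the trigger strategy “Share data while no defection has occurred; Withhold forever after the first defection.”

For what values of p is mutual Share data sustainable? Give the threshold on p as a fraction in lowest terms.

13/16

With continuation probability p and discount β, the effective per-period discount factor is βp.
Grim-trigger IC: βp ≥ (31−18)/(31−11) = 13/20.
So p ≥ (13/20)/(4/5) = 13/16.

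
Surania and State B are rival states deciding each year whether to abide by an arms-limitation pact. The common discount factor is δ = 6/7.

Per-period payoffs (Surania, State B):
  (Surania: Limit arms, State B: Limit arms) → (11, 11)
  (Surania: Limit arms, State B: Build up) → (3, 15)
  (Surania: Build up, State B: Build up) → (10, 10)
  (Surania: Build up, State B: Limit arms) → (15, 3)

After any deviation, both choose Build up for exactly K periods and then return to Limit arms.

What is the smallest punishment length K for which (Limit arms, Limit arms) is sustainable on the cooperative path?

8

IC: δ(1−δ^K)/(1−δ) ≥ (15−11)/(11−10) = 4.
With δ = 6/7: need 1 − δ^K ≥ 4·(1−6/7)/(6/7), i.e. δ^K ≤ 0.3333.
Since (6/7)^7 = 0.3399 and (6/7)^8 = 0.2914, the smallest such K is 8.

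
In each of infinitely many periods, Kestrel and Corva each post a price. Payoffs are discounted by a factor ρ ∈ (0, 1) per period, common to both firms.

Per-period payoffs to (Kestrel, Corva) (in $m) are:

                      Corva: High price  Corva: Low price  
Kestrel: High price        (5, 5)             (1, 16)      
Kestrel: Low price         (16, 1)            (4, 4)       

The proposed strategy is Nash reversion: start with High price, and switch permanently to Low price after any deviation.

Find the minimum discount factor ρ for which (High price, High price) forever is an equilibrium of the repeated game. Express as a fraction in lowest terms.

Cooperation forever yields 5 each period: 5/(1−ρ).
Deviating yields 16 once, then 4 forever: 16 + 4ρ/(1−ρ).
No profitable deviation requires 5/(1−ρ) ≥ 16 + 4ρ/(1−ρ).
Multiplying by (1−ρ): 5 ≥ 16(1−ρ) + 4ρ = 16 − 12ρ.
So 12ρ ≥ 11, i.e. ρ ≥ 11/12.

11/12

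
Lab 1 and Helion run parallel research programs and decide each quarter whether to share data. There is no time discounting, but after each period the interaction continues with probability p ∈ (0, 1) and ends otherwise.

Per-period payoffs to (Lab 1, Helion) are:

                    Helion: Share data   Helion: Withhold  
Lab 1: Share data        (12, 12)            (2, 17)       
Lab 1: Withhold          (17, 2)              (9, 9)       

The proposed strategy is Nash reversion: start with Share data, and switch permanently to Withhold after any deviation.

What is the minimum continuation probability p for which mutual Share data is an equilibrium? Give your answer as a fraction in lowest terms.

5/8

With no time discounting, the continuation probability p plays the role of the discount factor.
Grim-trigger IC: 12/(1−p) ≥ 17 + 9p/(1−p) ⇒ p ≥ (17−12)/(17−9) = 5/8.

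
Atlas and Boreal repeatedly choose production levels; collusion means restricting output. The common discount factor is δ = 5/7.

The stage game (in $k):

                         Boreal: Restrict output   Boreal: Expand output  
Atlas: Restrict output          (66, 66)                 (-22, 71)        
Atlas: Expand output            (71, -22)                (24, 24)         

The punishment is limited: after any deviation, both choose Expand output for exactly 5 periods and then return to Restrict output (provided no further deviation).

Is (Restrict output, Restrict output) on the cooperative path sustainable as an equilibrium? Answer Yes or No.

A one-shot deviation gives 71 now, then 24 for 5 periods, then back to 66.
Gain from deviating: (71−66) today; loss: (66−24) in each of the next 5 periods.
No-deviation condition: (66−24)(δ+…+δ^5) ≥ 71−66, i.e. δ+…+δ^5 ≥ 5/42.
At δ = 5/7: δ+…+δ^5 = 2.0352 ≥ 0.1190.
So cooperation is sustainable.

Yes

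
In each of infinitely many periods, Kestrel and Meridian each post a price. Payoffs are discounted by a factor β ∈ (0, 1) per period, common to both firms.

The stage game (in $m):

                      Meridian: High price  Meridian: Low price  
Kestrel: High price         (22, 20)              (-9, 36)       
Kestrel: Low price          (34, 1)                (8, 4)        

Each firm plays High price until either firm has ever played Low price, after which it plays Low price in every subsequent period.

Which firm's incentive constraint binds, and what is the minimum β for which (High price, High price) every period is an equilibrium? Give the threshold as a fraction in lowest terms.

Kestrel: cooperation gives 22 each period; deviation gives 34 once then 8 forever.
  22/(1−β) ≥ 34 + 8β/(1−β) ⇒ β ≥ 12/26 = 6/13.
Meridian: cooperation gives 20 each period; deviation gives 36 once then 4 forever.
  β ≥ 16/32 = 1/2.
Both must hold, so the binding constraint is Meridian's: β ≥ 1/2.

Meridian; β ≥ 1/2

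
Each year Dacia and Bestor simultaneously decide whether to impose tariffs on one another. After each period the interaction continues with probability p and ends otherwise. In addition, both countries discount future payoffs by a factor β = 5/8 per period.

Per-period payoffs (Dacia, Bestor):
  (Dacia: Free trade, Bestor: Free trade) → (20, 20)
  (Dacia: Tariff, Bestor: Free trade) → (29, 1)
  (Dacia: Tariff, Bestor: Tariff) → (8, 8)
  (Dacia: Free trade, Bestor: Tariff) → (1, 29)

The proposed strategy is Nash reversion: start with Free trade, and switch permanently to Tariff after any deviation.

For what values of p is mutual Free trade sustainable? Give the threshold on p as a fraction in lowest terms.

With continuation probability p and discount β, the effective per-period discount factor is βp.
Grim-trigger IC: βp ≥ (29−20)/(29−8) = 3/7.
So p ≥ (3/7)/(5/8) = 24/35.

24/35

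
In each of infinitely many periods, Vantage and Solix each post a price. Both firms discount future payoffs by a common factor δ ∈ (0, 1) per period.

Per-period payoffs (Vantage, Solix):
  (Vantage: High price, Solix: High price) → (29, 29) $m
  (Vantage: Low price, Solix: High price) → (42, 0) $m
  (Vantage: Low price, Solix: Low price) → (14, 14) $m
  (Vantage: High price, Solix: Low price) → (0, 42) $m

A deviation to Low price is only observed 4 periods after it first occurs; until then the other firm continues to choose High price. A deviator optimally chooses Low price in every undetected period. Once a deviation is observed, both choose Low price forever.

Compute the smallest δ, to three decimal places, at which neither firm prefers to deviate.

0.825

The best deviation is to choose Low price for all 4 undetected periods, earning 42 each, then 14 forever once detected.
Deviation value: 42(1−δ^4)/(1−δ) + 14δ^4/(1−δ); cooperation value: 29/(1−δ).
IC: 29 ≥ 42(1−δ^4) + 14δ^4 = 42 − 28δ^4.
So δ^4 ≥ 13/28, giving δ ≥ (13/28)^(1/4) ≈ 0.825.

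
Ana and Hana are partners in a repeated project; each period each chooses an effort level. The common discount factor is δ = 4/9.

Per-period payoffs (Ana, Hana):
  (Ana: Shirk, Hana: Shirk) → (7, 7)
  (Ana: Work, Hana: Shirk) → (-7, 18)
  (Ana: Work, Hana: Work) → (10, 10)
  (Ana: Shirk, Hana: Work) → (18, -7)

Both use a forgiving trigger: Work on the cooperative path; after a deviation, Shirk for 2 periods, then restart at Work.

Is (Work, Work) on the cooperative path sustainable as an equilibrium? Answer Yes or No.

Comparing payoff streams over the 3 periods until play realigns: cooperate → 10(1+δ+…+δ^2); deviate → 18 + 7(δ+…+δ^2).
Cooperation is sustained iff (10−7)(δ+…+δ^2) ≥ 18−10.
δ+…+δ^2 = 4/9·(1−(4/9)^2)/(1−4/9) = 0.6420, and (18−10)/(10−7) = 2.6667.
0.6420 < 2.6667, so cooperation is not sustainable.

No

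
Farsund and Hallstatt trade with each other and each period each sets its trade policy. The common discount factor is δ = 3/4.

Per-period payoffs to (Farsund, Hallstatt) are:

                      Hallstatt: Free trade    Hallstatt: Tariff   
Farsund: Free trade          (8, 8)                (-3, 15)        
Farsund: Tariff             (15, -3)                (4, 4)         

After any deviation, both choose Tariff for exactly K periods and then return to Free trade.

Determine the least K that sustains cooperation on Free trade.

Need Σ_{k=1}^{K} δ^k ≥ (15−8)/(8−4) = 1.7500 at δ = 3/4.
At K = 3 the sum is 1.7344 < 1.7500; at K = 4 it is 2.0508 ≥ 1.7500.
So the minimum punishment length is K = 4.

4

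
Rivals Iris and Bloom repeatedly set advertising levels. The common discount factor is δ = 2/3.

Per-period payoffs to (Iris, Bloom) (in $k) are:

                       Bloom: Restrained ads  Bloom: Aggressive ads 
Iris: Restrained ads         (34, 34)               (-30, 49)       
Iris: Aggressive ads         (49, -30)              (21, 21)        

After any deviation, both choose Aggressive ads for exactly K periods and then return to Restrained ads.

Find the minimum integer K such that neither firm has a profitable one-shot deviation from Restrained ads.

3

IC: δ(1−δ^K)/(1−δ) ≥ (49−34)/(34−21) = 15/13.
With δ = 2/3: need 1 − δ^K ≥ 15/13·(1−2/3)/(2/3), i.e. δ^K ≤ 0.4231.
Since (2/3)^2 = 0.4444 and (2/3)^3 = 0.2963, the smallest such K is 3.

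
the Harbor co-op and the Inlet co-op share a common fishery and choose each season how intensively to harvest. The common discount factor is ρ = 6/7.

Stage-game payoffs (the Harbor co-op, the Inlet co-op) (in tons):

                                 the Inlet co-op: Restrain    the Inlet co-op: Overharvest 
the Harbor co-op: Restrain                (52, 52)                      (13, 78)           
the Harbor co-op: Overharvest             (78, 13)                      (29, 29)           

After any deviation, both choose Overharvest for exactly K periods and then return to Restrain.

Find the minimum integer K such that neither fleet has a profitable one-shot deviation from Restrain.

IC: ρ(1−ρ^K)/(1−ρ) ≥ (78−52)/(52−29) = 26/23.
With ρ = 6/7: need 1 − ρ^K ≥ 26/23·(1−6/7)/(6/7), i.e. ρ^K ≤ 0.8116.
Since (6/7)^1 = 0.8571 and (6/7)^2 = 0.7347, the smallest such K is 2.

2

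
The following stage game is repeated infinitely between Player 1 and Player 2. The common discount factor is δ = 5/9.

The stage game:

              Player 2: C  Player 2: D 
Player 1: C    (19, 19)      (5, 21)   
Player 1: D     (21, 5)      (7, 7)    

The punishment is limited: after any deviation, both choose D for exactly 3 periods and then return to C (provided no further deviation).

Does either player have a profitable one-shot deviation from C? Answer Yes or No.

A one-shot deviation gives 21 now, then 7 for 3 periods, then back to 19.
Gain from deviating: (21−19) today; loss: (19−7) in each of the next 3 periods.
No-deviation condition: (19−7)(δ+…+δ^3) ≥ 21−19, i.e. δ+…+δ^3 ≥ 1/6.
At δ = 5/9: δ+…+δ^3 = 1.0357 ≥ 0.1667.
So cooperation is sustainable.

No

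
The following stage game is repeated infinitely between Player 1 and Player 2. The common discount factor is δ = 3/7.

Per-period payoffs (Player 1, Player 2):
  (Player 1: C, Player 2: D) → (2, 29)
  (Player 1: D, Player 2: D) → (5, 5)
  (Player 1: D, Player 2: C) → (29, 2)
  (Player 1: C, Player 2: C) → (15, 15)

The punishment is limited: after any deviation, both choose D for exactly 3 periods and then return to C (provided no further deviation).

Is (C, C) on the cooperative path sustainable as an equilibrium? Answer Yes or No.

No

A one-shot deviation gives 29 now, then 5 for 3 periods, then back to 15.
Gain from deviating: (29−15) today; loss: (15−5) in each of the next 3 periods.
No-deviation condition: (15−5)(δ+…+δ^3) ≥ 29−15, i.e. δ+…+δ^3 ≥ 7/5.
At δ = 3/7: δ+…+δ^3 = 0.6910 < 1.4000.
So cooperation is not sustainable.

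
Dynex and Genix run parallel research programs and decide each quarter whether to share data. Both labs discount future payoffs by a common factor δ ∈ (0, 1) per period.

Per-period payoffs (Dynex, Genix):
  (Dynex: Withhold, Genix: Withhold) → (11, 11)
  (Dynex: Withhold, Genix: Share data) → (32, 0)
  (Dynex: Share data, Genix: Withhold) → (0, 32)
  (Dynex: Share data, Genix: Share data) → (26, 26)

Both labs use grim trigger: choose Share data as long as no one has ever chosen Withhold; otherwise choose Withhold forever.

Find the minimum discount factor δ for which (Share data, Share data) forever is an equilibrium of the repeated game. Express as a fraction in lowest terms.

26/(1−δ) ≥ 32 + 11δ/(1−δ)
26 ≥ 32 − 21δ
δ ≥ 6/21 = 2/7.

2/7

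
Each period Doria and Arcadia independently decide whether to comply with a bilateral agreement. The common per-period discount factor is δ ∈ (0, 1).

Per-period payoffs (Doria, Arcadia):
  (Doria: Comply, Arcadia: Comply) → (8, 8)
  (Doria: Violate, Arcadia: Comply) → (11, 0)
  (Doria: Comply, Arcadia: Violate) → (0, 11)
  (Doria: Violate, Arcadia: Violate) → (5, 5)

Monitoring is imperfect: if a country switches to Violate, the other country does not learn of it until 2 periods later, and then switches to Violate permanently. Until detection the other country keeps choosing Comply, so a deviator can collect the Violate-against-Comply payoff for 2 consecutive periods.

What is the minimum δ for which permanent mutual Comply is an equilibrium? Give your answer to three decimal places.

Deviating for the 2 undetected periods gains 11−8 = 3 per period over cooperation, then loses 8−5 = 3 per period forever once punishment starts.
Gain: 3(1 + δ + … + δ^1); loss: 3·δ^2/(1−δ).
No profitable deviation ⇔ 3(1−δ^2) ≤ 3·δ^2, i.e. δ^2 ≥ 3/(3+3) = 1/2.
Hence δ ≥ (1/2)^(1/2) ≈ 0.707.

0.707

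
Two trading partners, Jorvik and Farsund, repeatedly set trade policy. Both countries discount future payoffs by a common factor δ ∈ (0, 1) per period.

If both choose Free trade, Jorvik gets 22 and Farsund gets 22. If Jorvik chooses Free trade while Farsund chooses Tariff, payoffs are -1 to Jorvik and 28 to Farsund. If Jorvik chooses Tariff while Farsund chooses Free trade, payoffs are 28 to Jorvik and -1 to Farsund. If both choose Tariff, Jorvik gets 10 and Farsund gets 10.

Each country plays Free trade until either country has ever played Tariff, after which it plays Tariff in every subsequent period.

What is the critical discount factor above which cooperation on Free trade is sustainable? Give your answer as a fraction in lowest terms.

1/3

One-period gain from deviating is 28 − 22 = 6. The loss is 22 − 10 = 12 in every subsequent period, with present value 12·δ/(1−δ).
Deviation is unprofitable when 12·δ/(1−δ) ≥ 6, i.e. δ/(1−δ) ≥ 1/2.
Equivalently δ ≥ 6/(6+12) = 1/3.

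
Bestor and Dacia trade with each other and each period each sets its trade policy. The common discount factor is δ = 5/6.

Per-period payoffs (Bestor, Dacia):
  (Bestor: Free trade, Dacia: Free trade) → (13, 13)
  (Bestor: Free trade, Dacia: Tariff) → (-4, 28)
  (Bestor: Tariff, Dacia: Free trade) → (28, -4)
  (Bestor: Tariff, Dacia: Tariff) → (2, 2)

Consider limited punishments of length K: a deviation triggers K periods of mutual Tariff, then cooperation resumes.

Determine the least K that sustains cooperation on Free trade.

2

Need Σ_{k=1}^{K} δ^k ≥ (28−13)/(13−2) = 1.3636 at δ = 5/6.
At K = 1 the sum is 0.8333 < 1.3636; at K = 2 it is 1.5278 ≥ 1.3636.
So the minimum punishment length is K = 2.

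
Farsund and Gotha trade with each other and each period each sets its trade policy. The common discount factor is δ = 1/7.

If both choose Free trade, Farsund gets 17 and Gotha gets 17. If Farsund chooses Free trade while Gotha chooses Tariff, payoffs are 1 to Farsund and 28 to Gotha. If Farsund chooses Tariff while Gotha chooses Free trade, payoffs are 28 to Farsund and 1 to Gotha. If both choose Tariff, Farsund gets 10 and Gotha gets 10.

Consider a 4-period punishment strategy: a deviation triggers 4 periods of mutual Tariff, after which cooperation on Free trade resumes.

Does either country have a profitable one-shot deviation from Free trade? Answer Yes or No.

IC: δ+…+δ^4 ≥ (28−17)/(17−10) = 11/7.
At δ = 1/7: partial sum = 0.1666 < 1.5714. Cooperation not sustainable.

Yes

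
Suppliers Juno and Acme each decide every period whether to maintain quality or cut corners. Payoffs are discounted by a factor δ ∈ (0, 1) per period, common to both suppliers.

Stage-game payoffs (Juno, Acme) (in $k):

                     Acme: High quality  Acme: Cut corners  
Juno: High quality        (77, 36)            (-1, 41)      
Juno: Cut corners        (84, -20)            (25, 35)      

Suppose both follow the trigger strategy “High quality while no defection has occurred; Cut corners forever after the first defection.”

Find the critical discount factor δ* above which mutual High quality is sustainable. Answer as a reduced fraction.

For Juno: deviation gain 84−77 = 7, per-period punishment loss 77−25 = 52. IC gives δ ≥ 7/59.
For Acme: gain 5, loss 1 per period, so δ ≥ 5/6.
The tighter constraint is Acme's, so cooperation needs δ ≥ 5/6.

5/6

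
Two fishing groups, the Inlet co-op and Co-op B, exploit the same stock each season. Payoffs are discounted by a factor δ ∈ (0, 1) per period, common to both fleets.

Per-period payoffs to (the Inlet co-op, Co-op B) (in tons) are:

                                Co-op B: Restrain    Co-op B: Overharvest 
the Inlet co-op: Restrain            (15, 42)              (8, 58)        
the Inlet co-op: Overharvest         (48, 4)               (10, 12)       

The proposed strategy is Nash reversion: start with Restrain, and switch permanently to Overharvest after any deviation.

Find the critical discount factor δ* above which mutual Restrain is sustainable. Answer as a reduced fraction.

33/38

For the Inlet co-op: deviation gain 48−15 = 33, per-period punishment loss 15−10 = 5. IC gives δ ≥ 33/38.
For Co-op B: gain 16, loss 30 per period, so δ ≥ 16/46 = 8/23.
The tighter constraint is the Inlet co-op's, so cooperation needs δ ≥ 33/38.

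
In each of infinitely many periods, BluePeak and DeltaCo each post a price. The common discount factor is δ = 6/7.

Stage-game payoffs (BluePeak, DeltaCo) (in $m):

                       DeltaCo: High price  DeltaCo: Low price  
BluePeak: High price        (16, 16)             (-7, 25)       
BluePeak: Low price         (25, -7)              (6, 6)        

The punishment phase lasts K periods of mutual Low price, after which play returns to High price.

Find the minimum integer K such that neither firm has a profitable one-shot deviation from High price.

Need Σ_{k=1}^{K} δ^k ≥ (25−16)/(16−6) = 0.9000 at δ = 6/7.
At K = 1 the sum is 0.8571 < 0.9000; at K = 2 it is 1.5918 ≥ 0.9000.
So the minimum punishment length is K = 2.

2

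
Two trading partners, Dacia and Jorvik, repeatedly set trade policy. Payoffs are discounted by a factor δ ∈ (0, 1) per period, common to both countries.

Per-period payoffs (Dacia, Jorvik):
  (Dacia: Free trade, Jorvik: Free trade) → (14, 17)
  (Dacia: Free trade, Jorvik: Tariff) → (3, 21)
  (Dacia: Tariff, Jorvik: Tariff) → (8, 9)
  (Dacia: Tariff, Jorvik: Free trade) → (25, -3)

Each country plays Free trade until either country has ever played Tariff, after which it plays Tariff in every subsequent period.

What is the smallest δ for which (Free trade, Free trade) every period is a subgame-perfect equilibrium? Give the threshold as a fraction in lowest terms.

11/17

For Dacia: deviation gain 25−14 = 11, per-period punishment loss 14−8 = 6. IC gives δ ≥ 11/17.
For Jorvik: gain 4, loss 8 per period, so δ ≥ 4/12 = 1/3.
The tighter constraint is Dacia's, so cooperation needs δ ≥ 11/17.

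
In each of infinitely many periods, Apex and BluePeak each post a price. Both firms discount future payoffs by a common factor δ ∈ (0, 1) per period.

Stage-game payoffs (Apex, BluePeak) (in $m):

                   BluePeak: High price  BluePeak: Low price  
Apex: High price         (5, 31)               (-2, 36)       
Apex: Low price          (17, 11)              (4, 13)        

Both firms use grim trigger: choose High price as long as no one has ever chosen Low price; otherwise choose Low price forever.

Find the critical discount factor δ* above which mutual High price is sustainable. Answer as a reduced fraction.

For Apex: deviation gain 17−5 = 12, per-period punishment loss 5−4 = 1. IC gives δ ≥ 12/13.
For BluePeak: gain 5, loss 18 per period, so δ ≥ 5/23.
The tighter constraint is Apex's, so cooperation needs δ ≥ 12/13.

12/13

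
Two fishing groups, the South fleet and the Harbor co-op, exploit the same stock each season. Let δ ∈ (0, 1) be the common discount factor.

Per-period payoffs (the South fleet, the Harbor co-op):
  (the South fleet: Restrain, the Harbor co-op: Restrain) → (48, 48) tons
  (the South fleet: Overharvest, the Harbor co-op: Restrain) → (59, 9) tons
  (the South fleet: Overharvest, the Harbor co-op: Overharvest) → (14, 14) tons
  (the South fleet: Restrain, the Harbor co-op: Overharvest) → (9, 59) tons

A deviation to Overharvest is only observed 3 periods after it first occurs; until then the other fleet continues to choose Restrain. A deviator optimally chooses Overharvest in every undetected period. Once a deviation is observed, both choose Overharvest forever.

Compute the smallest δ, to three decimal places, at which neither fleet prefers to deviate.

0.625

Deviating for the 3 undetected periods gains 59−48 = 11 per period over cooperation, then loses 48−14 = 34 per period forever once punishment starts.
Gain: 11(1 + δ + … + δ^2); loss: 34·δ^3/(1−δ).
No profitable deviation ⇔ 11(1−δ^3) ≤ 34·δ^3, i.e. δ^3 ≥ 11/(11+34) = 11/45.
Hence δ ≥ (11/45)^(1/3) ≈ 0.625.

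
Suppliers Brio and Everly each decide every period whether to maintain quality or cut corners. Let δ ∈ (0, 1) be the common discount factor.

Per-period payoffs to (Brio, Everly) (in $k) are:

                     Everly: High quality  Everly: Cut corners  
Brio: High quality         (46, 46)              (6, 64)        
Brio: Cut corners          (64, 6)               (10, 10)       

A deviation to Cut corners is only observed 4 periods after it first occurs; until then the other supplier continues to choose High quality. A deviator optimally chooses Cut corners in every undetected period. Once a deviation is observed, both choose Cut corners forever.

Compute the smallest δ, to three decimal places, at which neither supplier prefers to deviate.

0.760

A deviator earns 64 for 4 periods, then 10 forever; cooperating earns 46 forever. Multiplying the IC by (1−δ):
46 ≥ 64(1−δ^4) + 10δ^4, so 54·δ^4 ≥ 18 and δ^4 ≥ 1/3.
δ ≥ (1/3)^(1/4) ≈ 0.760.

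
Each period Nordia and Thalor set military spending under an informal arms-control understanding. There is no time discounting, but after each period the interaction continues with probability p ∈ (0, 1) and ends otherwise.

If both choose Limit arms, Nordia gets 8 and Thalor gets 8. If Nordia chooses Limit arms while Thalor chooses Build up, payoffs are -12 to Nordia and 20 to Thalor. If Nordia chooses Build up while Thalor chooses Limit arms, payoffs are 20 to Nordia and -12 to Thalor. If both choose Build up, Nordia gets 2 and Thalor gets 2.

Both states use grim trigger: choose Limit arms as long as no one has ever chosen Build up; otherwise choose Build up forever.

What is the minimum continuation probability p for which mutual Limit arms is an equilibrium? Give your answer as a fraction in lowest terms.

2/3

With no time discounting, the continuation probability p plays the role of the discount factor.
Grim-trigger IC: 8/(1−p) ≥ 20 + 2p/(1−p) ⇒ p ≥ (20−8)/(20−2) = 2/3.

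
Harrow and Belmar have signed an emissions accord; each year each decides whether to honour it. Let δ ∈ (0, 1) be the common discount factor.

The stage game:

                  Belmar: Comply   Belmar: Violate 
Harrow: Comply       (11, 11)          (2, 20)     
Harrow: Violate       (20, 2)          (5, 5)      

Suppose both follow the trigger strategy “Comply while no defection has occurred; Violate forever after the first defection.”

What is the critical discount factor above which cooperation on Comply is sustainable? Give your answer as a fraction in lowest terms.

11/(1−δ) ≥ 20 + 5δ/(1−δ)
11 ≥ 20 − 15δ
δ ≥ 9/15 = 3/5.

3/5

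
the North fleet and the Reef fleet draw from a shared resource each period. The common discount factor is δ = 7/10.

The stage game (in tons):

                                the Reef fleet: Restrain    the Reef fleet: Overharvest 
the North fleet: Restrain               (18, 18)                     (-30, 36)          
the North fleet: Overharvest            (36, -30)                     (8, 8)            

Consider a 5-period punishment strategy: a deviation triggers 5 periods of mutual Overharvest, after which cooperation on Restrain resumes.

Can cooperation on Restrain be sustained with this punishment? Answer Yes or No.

Yes

Comparing payoff streams over the 6 periods until play realigns: cooperate → 18(1+δ+…+δ^5); deviate → 36 + 8(δ+…+δ^5).
Cooperation is sustained iff (18−8)(δ+…+δ^5) ≥ 36−18.
δ+…+δ^5 = 7/10·(1−(7/10)^5)/(1−7/10) = 1.9412, and (36−18)/(18−8) = 1.8000.
1.9412 ≥ 1.8000, so cooperation is sustainable.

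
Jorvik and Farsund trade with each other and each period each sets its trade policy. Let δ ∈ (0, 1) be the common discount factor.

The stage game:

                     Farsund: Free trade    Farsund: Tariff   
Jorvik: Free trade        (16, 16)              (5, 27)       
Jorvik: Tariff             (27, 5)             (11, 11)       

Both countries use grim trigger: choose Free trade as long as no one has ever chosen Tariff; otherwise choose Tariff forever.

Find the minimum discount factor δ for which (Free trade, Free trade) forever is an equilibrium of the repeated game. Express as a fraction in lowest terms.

16/(1−δ) ≥ 27 + 11δ/(1−δ)
16 ≥ 27 − 16δ
δ ≥ 11/16.

11/16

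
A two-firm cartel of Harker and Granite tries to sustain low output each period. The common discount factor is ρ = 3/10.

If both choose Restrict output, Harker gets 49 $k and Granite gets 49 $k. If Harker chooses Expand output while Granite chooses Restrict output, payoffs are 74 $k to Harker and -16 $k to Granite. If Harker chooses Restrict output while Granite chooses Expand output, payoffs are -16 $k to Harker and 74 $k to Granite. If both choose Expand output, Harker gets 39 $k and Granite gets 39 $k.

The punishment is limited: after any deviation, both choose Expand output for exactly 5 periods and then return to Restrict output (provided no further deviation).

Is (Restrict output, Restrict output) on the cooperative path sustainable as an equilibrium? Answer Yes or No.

No

A one-shot deviation gives 74 now, then 39 for 5 periods, then back to 49.
Gain from deviating: (74−49) today; loss: (49−39) in each of the next 5 periods.
No-deviation condition: (49−39)(ρ+…+ρ^5) ≥ 74−49, i.e. ρ+…+ρ^5 ≥ 5/2.
At ρ = 3/10: ρ+…+ρ^5 = 0.4275 < 2.5000.
So cooperation is not sustainable.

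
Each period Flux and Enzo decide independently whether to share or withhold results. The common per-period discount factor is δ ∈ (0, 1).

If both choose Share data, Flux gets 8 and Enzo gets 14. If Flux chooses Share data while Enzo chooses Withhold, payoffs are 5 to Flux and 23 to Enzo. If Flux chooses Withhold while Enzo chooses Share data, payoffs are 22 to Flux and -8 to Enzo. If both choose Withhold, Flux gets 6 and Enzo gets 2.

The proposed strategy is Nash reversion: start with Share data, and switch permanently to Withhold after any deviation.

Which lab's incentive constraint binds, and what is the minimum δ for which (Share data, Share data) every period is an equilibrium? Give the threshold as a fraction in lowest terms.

Flux; δ ≥ 7/8

For Flux: deviation gain 22−8 = 14, per-period punishment loss 8−6 = 2. IC gives δ ≥ 14/16 = 7/8.
For Enzo: gain 9, loss 12 per period, so δ ≥ 9/21 = 3/7.
The tighter constraint is Flux's, so cooperation needs δ ≥ 7/8.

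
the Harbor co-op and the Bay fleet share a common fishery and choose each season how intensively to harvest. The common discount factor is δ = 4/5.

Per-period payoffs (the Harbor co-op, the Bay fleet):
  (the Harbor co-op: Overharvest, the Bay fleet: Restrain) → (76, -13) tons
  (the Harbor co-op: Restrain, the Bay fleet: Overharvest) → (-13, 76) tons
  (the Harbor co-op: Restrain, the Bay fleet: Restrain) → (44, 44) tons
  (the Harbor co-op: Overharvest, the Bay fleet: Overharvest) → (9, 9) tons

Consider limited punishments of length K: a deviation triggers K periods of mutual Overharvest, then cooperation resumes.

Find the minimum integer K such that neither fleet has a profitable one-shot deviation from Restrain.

Need Σ_{k=1}^{K} δ^k ≥ (76−44)/(44−9) = 0.9143 at δ = 4/5.
At K = 1 the sum is 0.8000 < 0.9143; at K = 2 it is 1.4400 ≥ 0.9143.
So the minimum punishment length is K = 2.

2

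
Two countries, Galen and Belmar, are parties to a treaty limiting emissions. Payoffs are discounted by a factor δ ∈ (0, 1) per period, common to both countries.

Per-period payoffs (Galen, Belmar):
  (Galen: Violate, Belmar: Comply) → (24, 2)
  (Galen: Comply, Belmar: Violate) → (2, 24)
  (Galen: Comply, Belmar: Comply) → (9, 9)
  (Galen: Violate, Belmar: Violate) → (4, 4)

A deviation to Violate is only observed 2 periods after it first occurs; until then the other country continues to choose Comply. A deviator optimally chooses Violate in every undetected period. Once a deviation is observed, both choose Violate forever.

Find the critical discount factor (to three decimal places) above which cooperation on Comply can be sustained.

0.866

Deviating for the 2 undetected periods gains 24−9 = 15 per period over cooperation, then loses 9−4 = 5 per period forever once punishment starts.
Gain: 15(1 + δ + … + δ^1); loss: 5·δ^2/(1−δ).
No profitable deviation ⇔ 15(1−δ^2) ≤ 5·δ^2, i.e. δ^2 ≥ 15/(15+5) = 3/4.
Hence δ ≥ (3/4)^(1/2) ≈ 0.866.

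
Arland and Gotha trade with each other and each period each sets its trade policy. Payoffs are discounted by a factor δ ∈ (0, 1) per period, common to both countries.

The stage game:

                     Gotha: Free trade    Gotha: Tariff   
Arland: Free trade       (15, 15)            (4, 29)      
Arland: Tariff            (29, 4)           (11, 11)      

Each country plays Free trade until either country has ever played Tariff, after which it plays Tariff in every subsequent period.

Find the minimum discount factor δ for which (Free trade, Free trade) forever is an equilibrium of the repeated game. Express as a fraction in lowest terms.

Cooperation forever yields 15 each period: 15/(1−δ).
Deviating yields 29 once, then 11 forever: 29 + 11δ/(1−δ).
No profitable deviation requires 15/(1−δ) ≥ 29 + 11δ/(1−δ).
Multiplying by (1−δ): 15 ≥ 29(1−δ) + 11δ = 29 − 18δ.
So 18δ ≥ 14, i.e. δ ≥ 14/18 = 7/9.

7/9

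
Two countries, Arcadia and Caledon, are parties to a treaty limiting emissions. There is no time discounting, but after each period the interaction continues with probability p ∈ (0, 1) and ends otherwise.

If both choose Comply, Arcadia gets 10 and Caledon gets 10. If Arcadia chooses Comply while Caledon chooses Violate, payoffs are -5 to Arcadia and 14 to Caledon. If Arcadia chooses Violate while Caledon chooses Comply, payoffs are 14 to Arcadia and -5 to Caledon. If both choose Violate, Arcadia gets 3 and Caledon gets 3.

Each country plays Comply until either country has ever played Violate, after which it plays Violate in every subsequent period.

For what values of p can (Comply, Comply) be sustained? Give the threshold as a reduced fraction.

With no time discounting, the continuation probability p plays the role of the discount factor.
Grim-trigger IC: 10/(1−p) ≥ 14 + 3p/(1−p) ⇒ p ≥ (14−10)/(14−3) = 4/11.

4/11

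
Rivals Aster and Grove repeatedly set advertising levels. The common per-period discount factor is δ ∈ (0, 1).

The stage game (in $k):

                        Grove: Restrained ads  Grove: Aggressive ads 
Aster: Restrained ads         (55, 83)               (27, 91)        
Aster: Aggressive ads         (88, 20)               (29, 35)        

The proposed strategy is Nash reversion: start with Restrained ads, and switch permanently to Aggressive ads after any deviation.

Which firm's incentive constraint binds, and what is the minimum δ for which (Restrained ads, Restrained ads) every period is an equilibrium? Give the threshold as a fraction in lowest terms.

Aster; δ ≥ 33/59

For Aster: deviation gain 88−55 = 33, per-period punishment loss 55−29 = 26. IC gives δ ≥ 33/59.
For Grove: gain 8, loss 48 per period, so δ ≥ 8/56 = 1/7.
The tighter constraint is Aster's, so cooperation needs δ ≥ 33/59.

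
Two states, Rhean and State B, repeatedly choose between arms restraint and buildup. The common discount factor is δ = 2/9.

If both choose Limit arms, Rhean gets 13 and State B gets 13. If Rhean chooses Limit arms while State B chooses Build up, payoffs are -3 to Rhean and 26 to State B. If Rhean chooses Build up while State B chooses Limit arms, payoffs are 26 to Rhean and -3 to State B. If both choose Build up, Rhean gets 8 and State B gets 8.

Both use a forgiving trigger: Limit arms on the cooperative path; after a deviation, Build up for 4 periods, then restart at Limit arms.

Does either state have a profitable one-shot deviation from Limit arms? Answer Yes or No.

Comparing payoff streams over the 5 periods until play realigns: cooperate → 13(1+δ+…+δ^4); deviate → 26 + 8(δ+…+δ^4).
Cooperation is sustained iff (13−8)(δ+…+δ^4) ≥ 26−13.
δ+…+δ^4 = 2/9·(1−(2/9)^4)/(1−2/9) = 0.2850, and (26−13)/(13−8) = 2.6000.
0.2850 < 2.6000, so cooperation is not sustainable.

Yes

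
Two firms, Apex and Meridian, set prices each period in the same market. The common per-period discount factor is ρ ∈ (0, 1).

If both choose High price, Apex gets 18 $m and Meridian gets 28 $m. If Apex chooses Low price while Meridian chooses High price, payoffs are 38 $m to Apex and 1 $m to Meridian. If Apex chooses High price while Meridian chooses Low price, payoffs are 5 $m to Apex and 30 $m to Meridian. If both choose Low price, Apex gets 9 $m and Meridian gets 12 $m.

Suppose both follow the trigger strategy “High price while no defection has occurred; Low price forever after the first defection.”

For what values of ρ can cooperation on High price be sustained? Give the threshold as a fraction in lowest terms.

Apex's threshold: (38−18)/(38−9) = 20/29.
Meridian's threshold: (30−28)/(30−12) = 1/9.
20/29 > 1/9, so Apex binds and ρ* = 20/29.

20/29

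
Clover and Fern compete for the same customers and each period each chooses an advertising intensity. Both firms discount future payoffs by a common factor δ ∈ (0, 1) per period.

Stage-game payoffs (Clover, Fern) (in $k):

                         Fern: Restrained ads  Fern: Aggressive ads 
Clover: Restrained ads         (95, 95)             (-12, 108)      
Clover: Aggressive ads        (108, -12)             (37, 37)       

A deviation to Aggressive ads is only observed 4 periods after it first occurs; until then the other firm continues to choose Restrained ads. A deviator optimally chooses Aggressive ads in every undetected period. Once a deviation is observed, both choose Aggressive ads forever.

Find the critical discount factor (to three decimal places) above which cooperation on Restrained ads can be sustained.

The best deviation is to choose Aggressive ads for all 4 undetected periods, earning 108 each, then 37 forever once detected.
Deviation value: 108(1−δ^4)/(1−δ) + 37δ^4/(1−δ); cooperation value: 95/(1−δ).
IC: 95 ≥ 108(1−δ^4) + 37δ^4 = 108 − 71δ^4.
So δ^4 ≥ 13/71, giving δ ≥ (13/71)^(1/4) ≈ 0.654.

0.654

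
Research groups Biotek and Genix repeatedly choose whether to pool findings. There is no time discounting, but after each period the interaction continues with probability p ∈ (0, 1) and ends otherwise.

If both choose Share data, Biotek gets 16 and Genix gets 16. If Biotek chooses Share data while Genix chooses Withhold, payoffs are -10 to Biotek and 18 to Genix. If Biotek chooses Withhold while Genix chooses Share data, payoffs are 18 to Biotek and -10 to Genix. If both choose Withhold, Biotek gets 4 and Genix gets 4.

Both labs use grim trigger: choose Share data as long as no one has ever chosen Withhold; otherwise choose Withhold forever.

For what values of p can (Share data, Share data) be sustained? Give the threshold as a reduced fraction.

Expected cooperation value is 16 + p·16 + p²·16 + … = 16/(1−p); deviation gives 18 + p·4/(1−p).
16 ≥ 18(1−p) + 4p ⇒ 14p ≥ 2 ⇒ p ≥ 2/14 = 1/7.

1/7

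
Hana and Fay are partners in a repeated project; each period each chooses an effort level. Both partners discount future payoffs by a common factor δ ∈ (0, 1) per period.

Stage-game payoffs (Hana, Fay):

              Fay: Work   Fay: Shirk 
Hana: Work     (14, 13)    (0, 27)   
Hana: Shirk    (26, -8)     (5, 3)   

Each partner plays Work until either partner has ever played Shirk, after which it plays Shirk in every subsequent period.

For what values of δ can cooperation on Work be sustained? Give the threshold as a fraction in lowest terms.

For Hana: deviation gain 26−14 = 12, per-period punishment loss 14−5 = 9. IC gives δ ≥ 12/21 = 4/7.
For Fay: gain 14, loss 10 per period, so δ ≥ 14/24 = 7/12.
The tighter constraint is Fay's, so cooperation needs δ ≥ 7/12.

7/12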